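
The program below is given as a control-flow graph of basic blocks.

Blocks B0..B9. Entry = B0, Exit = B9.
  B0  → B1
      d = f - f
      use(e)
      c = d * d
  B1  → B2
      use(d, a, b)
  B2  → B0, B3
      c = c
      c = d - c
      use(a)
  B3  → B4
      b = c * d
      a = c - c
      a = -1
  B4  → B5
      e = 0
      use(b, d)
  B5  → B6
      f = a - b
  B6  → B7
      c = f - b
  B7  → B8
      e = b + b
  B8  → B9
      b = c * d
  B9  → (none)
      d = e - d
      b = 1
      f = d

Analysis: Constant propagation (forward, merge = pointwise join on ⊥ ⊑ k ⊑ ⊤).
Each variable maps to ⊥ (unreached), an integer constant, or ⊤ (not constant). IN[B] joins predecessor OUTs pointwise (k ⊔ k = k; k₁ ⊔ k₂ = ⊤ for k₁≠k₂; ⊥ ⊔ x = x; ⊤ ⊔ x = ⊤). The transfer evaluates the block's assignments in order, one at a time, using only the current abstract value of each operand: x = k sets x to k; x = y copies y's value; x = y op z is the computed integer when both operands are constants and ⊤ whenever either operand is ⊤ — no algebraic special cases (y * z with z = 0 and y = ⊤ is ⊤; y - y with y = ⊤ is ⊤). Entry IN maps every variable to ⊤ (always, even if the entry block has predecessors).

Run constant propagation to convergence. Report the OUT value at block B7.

Answer: {a: -1, b: ⊤, c: ⊤, d: ⊤, e: ⊤, f: ⊤}

Derivation:
Converged values:
  B0:   IN=(all ⊤)   OUT=(all ⊤)
  B1:   IN=(all ⊤)   OUT=(all ⊤)
  B2:   IN=(all ⊤)   OUT=(all ⊤)
  B3:   IN=(all ⊤)   OUT={a:-1; rest ⊤}
  B4:   IN={a:-1; rest ⊤}   OUT={a:-1, e:0; rest ⊤}
  B5:   IN={a:-1, e:0; rest ⊤}   OUT={a:-1, e:0; rest ⊤}
  B6:   IN={a:-1, e:0; rest ⊤}   OUT={a:-1, e:0; rest ⊤}
  B7:   IN={a:-1, e:0; rest ⊤}   OUT={a:-1; rest ⊤}
  B8:   IN={a:-1; rest ⊤}   OUT={a:-1; rest ⊤}
  B9:   IN={a:-1; rest ⊤}   OUT={a:-1, b:1; rest ⊤}

Merge at B7: IN[B7] = OUT[B6] = {a: -1, b: ⊤, c: ⊤, d: ⊤, e: 0, f: ⊤}
Applying B7's transfer function to that IN value gives OUT[B7] (row B7 above).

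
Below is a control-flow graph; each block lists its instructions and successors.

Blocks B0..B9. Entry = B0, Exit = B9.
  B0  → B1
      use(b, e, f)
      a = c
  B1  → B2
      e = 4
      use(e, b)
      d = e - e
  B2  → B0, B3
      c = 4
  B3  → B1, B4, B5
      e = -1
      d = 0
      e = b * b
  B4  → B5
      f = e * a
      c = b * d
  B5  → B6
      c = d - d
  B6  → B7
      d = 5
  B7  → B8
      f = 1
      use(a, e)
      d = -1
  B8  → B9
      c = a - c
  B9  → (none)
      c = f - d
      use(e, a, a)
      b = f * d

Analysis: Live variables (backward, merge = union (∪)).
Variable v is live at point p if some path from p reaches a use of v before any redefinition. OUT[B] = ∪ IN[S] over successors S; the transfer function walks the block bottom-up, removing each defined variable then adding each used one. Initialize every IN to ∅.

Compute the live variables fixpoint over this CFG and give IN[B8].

Fixpoint table:
  B0: | IN={b, c, e, f} | OUT={a, b, f}
  B1: | IN={a, b, f} | OUT={a, b, e, f}
  B2: | IN={a, b, e, f} | OUT={a, b, c, e, f}
  B3: | IN={a, b, f} | OUT={a, b, d, e, f}
  B4: | IN={a, b, d, e} | OUT={a, d, e}
  B5: | IN={a, d, e} | OUT={a, c, e}
  B6: | IN={a, c, e} | OUT={a, c, e}
  B7: | IN={a, c, e} | OUT={a, c, d, e, f}
  B8: | IN={a, c, d, e, f} | OUT={a, d, e, f}
  B9: | IN={a, d, e, f} | OUT={}

Merge at B8: OUT[B8] = IN[B9] = {a, d, e, f}
Applying B8's transfer function to that OUT value gives IN[B8] (row B8 above).

Answer: {a, c, d, e, f}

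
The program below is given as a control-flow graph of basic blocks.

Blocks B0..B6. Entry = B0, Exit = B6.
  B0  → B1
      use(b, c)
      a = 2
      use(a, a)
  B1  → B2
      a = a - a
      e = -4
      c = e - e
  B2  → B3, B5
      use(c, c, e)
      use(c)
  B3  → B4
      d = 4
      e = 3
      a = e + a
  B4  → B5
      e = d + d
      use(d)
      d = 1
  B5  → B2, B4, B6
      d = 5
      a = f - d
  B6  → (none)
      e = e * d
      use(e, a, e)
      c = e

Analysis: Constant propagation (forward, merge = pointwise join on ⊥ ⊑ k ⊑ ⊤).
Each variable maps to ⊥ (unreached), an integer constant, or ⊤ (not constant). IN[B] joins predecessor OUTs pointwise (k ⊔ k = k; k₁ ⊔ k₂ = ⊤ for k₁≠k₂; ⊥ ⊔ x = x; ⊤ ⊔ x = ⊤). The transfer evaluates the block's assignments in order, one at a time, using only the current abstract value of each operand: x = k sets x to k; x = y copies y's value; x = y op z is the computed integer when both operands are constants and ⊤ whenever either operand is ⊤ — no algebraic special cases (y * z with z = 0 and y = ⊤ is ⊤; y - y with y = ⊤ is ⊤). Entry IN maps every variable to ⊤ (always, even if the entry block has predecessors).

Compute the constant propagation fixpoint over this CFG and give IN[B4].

Answer: {a: ⊤, b: ⊤, c: 0, d: ⊤, e: ⊤, f: ⊤}

Trace:
Converged values:
  B0: | IN=(all ⊤) | OUT={a:2; rest ⊤}
  B1: | IN={a:2; rest ⊤} | OUT={a:0, c:0, e:-4; rest ⊤}
  B2: | IN={c:0; rest ⊤} | OUT={c:0; rest ⊤}
  B3: | IN={c:0; rest ⊤} | OUT={c:0, d:4, e:3; rest ⊤}
  B4: | IN={c:0; rest ⊤} | OUT={c:0, d:1; rest ⊤}
  B5: | IN={c:0; rest ⊤} | OUT={c:0, d:5; rest ⊤}
  B6: | IN={c:0, d:5; rest ⊤} | OUT={d:5; rest ⊤}

Merge at B4: IN[B4] = OUT[B3] ⊔ OUT[B5] = {a: ⊤, b: ⊤, c: 0, d: ⊤, e: ⊤, f: ⊤}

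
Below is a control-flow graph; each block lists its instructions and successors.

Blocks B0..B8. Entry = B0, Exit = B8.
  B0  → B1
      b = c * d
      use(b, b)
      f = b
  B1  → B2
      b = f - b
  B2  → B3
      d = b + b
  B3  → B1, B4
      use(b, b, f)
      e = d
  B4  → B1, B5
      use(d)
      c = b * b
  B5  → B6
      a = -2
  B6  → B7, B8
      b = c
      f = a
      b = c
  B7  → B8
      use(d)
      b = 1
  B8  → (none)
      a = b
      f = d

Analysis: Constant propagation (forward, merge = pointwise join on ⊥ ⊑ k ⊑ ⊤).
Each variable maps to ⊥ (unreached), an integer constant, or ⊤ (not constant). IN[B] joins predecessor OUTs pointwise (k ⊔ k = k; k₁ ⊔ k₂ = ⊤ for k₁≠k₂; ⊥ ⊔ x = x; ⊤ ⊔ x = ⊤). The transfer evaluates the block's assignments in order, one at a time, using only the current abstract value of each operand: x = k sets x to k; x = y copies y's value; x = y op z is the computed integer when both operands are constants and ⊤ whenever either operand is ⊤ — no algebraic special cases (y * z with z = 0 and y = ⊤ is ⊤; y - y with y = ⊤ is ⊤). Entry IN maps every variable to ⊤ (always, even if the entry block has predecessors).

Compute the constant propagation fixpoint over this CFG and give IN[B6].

Answer: {a: -2, b: ⊤, c: ⊤, d: ⊤, e: ⊤, f: ⊤}

Derivation:
Fixpoint table:
  B0: | IN=(all ⊤) | OUT=(all ⊤)
  B1: | IN=(all ⊤) | OUT=(all ⊤)
  B2: | IN=(all ⊤) | OUT=(all ⊤)
  B3: | IN=(all ⊤) | OUT=(all ⊤)
  B4: | IN=(all ⊤) | OUT=(all ⊤)
  B5: | IN=(all ⊤) | OUT={a:-2; rest ⊤}
  B6: | IN={a:-2; rest ⊤} | OUT={a:-2, f:-2; rest ⊤}
  B7: | IN={a:-2, f:-2; rest ⊤} | OUT={a:-2, b:1, f:-2; rest ⊤}
  B8: | IN={a:-2, f:-2; rest ⊤} | OUT=(all ⊤)

Merge at B6: IN[B6] = OUT[B5] = {a: -2, b: ⊤, c: ⊤, d: ⊤, e: ⊤, f: ⊤}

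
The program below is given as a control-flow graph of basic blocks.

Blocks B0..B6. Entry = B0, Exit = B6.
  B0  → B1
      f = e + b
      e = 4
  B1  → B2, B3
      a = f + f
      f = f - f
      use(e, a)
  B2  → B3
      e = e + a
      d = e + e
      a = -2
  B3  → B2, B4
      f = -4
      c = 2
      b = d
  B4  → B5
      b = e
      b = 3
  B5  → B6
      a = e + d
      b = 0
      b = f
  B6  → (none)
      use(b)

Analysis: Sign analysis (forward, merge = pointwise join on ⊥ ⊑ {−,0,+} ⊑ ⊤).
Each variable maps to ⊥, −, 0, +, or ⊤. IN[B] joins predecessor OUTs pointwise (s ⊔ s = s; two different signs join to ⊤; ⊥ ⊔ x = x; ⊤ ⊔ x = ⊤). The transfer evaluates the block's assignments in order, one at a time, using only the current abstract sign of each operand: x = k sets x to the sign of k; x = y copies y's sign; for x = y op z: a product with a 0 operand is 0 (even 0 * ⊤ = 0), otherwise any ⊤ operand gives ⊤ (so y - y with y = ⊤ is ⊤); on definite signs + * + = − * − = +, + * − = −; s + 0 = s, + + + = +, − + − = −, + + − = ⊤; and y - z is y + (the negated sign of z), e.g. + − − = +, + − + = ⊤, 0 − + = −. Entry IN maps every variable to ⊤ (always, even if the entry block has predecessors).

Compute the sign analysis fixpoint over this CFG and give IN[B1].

Converged values:
  B0: | IN=(all ⊤) | OUT={e:+; rest ⊤}
  B1: | IN={e:+; rest ⊤} | OUT={e:+; rest ⊤}
  B2: | IN=(all ⊤) | OUT={a:-; rest ⊤}
  B3: | IN=(all ⊤) | OUT={c:+, f:-; rest ⊤}
  B4: | IN={c:+, f:-; rest ⊤} | OUT={b:+, c:+, f:-; rest ⊤}
  B5: | IN={b:+, c:+, f:-; rest ⊤} | OUT={b:-, c:+, f:-; rest ⊤}
  B6: | IN={b:-, c:+, f:-; rest ⊤} | OUT={b:-, c:+, f:-; rest ⊤}

Merge at B1: IN[B1] = OUT[B0] = {a: ⊤, b: ⊤, c: ⊤, d: ⊤, e: +, f: ⊤}

Answer: {a: ⊤, b: ⊤, c: ⊤, d: ⊤, e: +, f: ⊤}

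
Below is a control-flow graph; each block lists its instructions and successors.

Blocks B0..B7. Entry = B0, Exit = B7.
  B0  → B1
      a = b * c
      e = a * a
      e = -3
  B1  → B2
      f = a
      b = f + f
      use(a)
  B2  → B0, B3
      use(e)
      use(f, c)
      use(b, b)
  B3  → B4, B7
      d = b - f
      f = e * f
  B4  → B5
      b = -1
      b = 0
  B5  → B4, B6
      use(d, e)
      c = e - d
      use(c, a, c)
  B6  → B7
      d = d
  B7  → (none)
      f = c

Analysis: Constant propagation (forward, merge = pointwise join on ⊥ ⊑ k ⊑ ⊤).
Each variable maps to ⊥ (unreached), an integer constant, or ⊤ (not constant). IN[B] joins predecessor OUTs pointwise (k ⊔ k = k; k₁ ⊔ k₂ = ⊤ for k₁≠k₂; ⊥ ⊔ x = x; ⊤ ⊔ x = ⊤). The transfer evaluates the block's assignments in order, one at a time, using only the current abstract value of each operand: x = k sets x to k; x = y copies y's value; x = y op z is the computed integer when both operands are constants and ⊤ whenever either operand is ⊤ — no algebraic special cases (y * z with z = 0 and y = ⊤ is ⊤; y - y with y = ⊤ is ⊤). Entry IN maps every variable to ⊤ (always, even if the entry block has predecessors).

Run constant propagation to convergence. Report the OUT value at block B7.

Fixpoint table:
  B0:   IN=(all ⊤)   OUT={e:-3; rest ⊤}
  B1:   IN={e:-3; rest ⊤}   OUT={e:-3; rest ⊤}
  B2:   IN={e:-3; rest ⊤}   OUT={e:-3; rest ⊤}
  B3:   IN={e:-3; rest ⊤}   OUT={e:-3; rest ⊤}
  B4:   IN={e:-3; rest ⊤}   OUT={b:0, e:-3; rest ⊤}
  B5:   IN={b:0, e:-3; rest ⊤}   OUT={b:0, e:-3; rest ⊤}
  B6:   IN={b:0, e:-3; rest ⊤}   OUT={b:0, e:-3; rest ⊤}
  B7:   IN={e:-3; rest ⊤}   OUT={e:-3; rest ⊤}

Merge at B7: IN[B7] = OUT[B3] ⊔ OUT[B6] = {a: ⊤, b: ⊤, c: ⊤, d: ⊤, e: -3, f: ⊤}
Applying B7's transfer function to that IN value gives OUT[B7] (row B7 above).

Answer: {a: ⊤, b: ⊤, c: ⊤, d: ⊤, e: -3, f: ⊤}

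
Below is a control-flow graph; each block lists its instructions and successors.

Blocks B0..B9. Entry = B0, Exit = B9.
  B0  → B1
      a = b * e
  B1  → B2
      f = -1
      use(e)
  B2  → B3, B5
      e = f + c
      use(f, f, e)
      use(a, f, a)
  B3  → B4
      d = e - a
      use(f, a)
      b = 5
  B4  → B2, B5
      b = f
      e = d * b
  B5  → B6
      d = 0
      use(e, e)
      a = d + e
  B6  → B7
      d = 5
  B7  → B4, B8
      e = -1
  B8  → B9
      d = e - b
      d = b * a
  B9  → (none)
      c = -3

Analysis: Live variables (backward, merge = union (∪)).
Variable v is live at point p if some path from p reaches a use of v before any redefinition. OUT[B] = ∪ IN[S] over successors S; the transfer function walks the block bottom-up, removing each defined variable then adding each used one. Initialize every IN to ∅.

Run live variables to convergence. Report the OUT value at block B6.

Fixpoint table:
  B0:   IN={b, c, e}   OUT={a, b, c, e}
  B1:   IN={a, b, c, e}   OUT={a, b, c, f}
  B2:   IN={a, b, c, f}   OUT={a, b, c, e, f}
  B3:   IN={a, c, e, f}   OUT={a, c, d, f}
  B4:   IN={a, c, d, f}   OUT={a, b, c, e, f}
  B5:   IN={b, c, e, f}   OUT={a, b, c, f}
  B6:   IN={a, b, c, f}   OUT={a, b, c, d, f}
  B7:   IN={a, b, c, d, f}   OUT={a, b, c, d, e, f}
  B8:   IN={a, b, e}   OUT={}
  B9:   IN={}   OUT={}

Merge at B6: OUT[B6] = IN[B7] = {a, b, c, d, f}

Answer: {a, b, c, d, f}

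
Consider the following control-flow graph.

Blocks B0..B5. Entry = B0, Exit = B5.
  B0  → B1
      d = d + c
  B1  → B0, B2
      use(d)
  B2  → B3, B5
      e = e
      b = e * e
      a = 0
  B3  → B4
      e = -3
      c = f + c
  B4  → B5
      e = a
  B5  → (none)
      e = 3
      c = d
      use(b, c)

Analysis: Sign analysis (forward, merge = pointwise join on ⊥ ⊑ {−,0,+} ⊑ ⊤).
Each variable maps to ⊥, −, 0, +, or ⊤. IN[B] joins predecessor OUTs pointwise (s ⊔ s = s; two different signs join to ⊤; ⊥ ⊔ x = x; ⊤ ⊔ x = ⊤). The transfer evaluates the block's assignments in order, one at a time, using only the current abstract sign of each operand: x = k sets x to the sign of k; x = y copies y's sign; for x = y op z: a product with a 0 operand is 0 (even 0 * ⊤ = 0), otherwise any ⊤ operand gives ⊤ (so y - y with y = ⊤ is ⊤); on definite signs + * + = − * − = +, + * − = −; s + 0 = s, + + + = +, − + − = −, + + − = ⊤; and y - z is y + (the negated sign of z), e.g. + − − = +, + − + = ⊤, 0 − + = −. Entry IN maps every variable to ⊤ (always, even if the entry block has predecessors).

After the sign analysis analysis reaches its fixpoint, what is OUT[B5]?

Answer: {a: 0, b: ⊤, c: ⊤, d: ⊤, e: +, f: ⊤}

Trace:
Converged values:
  B0: | IN=(all ⊤) | OUT=(all ⊤)
  B1: | IN=(all ⊤) | OUT=(all ⊤)
  B2: | IN=(all ⊤) | OUT={a:0; rest ⊤}
  B3: | IN={a:0; rest ⊤} | OUT={a:0, e:-; rest ⊤}
  B4: | IN={a:0, e:-; rest ⊤} | OUT={a:0, e:0; rest ⊤}
  B5: | IN={a:0; rest ⊤} | OUT={a:0, e:+; rest ⊤}

Merge at B5: IN[B5] = OUT[B2] ⊔ OUT[B4] = {a: 0, b: ⊤, c: ⊤, d: ⊤, e: ⊤, f: ⊤}
Applying B5's transfer function to that IN value gives OUT[B5] (row B5 above).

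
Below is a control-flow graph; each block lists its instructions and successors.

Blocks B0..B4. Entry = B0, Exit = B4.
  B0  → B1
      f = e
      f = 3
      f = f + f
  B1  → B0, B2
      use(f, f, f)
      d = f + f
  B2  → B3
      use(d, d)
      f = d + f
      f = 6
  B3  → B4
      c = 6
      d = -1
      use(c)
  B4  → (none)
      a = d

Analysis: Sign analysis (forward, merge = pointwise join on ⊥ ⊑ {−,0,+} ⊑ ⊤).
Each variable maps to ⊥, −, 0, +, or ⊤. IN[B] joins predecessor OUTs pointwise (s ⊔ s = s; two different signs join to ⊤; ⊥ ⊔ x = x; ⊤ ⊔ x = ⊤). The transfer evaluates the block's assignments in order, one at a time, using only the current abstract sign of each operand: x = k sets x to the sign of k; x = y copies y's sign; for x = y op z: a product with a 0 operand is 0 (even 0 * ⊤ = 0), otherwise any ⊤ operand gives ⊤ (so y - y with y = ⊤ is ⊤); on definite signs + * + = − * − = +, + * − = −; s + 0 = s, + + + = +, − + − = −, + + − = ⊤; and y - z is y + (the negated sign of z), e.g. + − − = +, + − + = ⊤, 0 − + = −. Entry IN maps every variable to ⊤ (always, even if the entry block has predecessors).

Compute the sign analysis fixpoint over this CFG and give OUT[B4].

Answer: {a: -, b: ⊤, c: +, d: -, e: ⊤, f: +}

Trace:
Per-block solution:
  B0:   IN=(all ⊤)   OUT={f:+; rest ⊤}
  B1:   IN={f:+; rest ⊤}   OUT={d:+, f:+; rest ⊤}
  B2:   IN={d:+, f:+; rest ⊤}   OUT={d:+, f:+; rest ⊤}
  B3:   IN={d:+, f:+; rest ⊤}   OUT={c:+, d:-, f:+; rest ⊤}
  B4:   IN={c:+, d:-, f:+; rest ⊤}   OUT={a:-, c:+, d:-, f:+; rest ⊤}

Merge at B4: IN[B4] = OUT[B3] = {a: ⊤, b: ⊤, c: +, d: -, e: ⊤, f: +}
Applying B4's transfer function to that IN value gives OUT[B4] (row B4 above).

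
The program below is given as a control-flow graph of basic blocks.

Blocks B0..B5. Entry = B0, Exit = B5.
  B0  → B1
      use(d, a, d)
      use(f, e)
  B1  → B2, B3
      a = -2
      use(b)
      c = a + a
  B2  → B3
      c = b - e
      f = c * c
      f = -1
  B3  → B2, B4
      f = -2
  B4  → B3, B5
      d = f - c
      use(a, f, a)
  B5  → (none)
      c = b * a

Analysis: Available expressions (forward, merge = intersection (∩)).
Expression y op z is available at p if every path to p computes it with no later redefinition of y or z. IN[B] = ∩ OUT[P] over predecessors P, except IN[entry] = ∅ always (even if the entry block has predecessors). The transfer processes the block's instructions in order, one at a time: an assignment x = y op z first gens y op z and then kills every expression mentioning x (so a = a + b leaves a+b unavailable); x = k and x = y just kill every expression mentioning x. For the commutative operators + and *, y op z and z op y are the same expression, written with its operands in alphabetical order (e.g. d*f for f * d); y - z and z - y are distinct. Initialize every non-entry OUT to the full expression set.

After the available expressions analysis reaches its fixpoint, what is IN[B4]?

Answer: {a+a}

Working:
Per-block solution:
  B0: | IN={} | OUT={}
  B1: | IN={} | OUT={a+a}
  B2: | IN={a+a} | OUT={a+a, b-e, c*c}
  B3: | IN={a+a} | OUT={a+a}
  B4: | IN={a+a} | OUT={a+a, f-c}
  B5: | IN={a+a, f-c} | OUT={a*b, a+a}

Merge at B4: IN[B4] = OUT[B3] = {a+a}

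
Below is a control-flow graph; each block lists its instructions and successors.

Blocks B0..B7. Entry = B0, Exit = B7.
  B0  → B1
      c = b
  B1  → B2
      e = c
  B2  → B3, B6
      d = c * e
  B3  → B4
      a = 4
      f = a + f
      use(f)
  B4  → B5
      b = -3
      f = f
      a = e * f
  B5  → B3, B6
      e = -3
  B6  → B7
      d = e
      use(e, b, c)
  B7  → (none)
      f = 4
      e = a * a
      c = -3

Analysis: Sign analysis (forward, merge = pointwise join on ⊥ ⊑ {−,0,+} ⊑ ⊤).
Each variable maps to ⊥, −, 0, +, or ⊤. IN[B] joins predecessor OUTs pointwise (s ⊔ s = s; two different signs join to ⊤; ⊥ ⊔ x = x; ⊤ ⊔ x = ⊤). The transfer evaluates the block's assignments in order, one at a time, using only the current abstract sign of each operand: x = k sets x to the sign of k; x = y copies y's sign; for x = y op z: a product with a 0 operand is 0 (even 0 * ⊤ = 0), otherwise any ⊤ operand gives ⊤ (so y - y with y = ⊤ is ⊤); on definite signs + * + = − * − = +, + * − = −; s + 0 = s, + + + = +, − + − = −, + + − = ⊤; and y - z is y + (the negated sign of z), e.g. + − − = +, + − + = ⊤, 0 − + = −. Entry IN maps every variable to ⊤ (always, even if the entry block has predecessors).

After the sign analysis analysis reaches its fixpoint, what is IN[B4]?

Answer: {a: +, b: ⊤, c: ⊤, d: ⊤, e: ⊤, f: ⊤}

Working:
Converged values:
  B0:  IN=(all ⊤)  OUT=(all ⊤)
  B1:  IN=(all ⊤)  OUT=(all ⊤)
  B2:  IN=(all ⊤)  OUT=(all ⊤)
  B3:  IN=(all ⊤)  OUT={a:+; rest ⊤}
  B4:  IN={a:+; rest ⊤}  OUT={b:-; rest ⊤}
  B5:  IN={b:-; rest ⊤}  OUT={b:-, e:-; rest ⊤}
  B6:  IN=(all ⊤)  OUT=(all ⊤)
  B7:  IN=(all ⊤)  OUT={c:-, f:+; rest ⊤}

Merge at B4: IN[B4] = OUT[B3] = {a: +, b: ⊤, c: ⊤, d: ⊤, e: ⊤, f: ⊤}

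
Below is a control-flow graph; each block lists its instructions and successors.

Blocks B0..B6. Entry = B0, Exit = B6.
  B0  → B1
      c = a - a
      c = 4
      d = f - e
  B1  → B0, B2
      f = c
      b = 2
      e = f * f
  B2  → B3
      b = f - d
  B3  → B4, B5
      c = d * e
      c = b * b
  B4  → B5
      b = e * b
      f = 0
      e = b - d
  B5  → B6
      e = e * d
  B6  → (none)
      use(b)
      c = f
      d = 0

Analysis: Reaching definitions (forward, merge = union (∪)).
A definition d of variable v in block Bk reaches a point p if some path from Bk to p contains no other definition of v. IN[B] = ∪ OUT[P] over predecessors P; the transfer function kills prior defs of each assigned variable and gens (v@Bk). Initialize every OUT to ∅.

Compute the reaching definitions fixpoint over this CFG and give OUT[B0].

Answer: {b@B1, c@B0, d@B0, e@B1, f@B1}

Derivation:
Fixpoint table:
  B0:   IN={b@B1, c@B0, d@B0, e@B1, f@B1}   OUT={b@B1, c@B0, d@B0, e@B1, f@B1}
  B1:   IN={b@B1, c@B0, d@B0, e@B1, f@B1}   OUT={b@B1, c@B0, d@B0, e@B1, f@B1}
  B2:   IN={b@B1, c@B0, d@B0, e@B1, f@B1}   OUT={b@B2, c@B0, d@B0, e@B1, f@B1}
  B3:   IN={b@B2, c@B0, d@B0, e@B1, f@B1}   OUT={b@B2, c@B3, d@B0, e@B1, f@B1}
  B4:   IN={b@B2, c@B3, d@B0, e@B1, f@B1}   OUT={b@B4, c@B3, d@B0, e@B4, f@B4}
  B5:   IN={b@B2, b@B4, c@B3, d@B0, e@B1, e@B4, f@B1, f@B4}   OUT={b@B2, b@B4, c@B3, d@B0, e@B5, f@B1, f@B4}
  B6:   IN={b@B2, b@B4, c@B3, d@B0, e@B5, f@B1, f@B4}   OUT={b@B2, b@B4, c@B6, d@B6, e@B5, f@B1, f@B4}

Merge at B0 (entry node, so the boundary value {} is joined with the incoming edge(s)): IN[B0] = {} ⊔ OUT[B1] = {b@B1, c@B0, d@B0, e@B1, f@B1}
Applying B0's transfer function to that IN value gives OUT[B0] (row B0 above).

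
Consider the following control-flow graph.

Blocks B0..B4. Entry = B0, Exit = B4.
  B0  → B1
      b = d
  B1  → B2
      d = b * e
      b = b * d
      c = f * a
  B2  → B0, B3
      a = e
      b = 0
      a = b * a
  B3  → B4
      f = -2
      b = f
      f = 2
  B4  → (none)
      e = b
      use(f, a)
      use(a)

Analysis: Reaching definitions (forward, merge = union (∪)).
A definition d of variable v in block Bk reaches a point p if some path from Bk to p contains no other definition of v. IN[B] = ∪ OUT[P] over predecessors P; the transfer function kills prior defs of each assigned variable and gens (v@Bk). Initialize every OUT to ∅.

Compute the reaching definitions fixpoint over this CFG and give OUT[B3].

Per-block solution:
  B0:   IN={a@B2, b@B2, c@B1, d@B1}   OUT={a@B2, b@B0, c@B1, d@B1}
  B1:   IN={a@B2, b@B0, c@B1, d@B1}   OUT={a@B2, b@B1, c@B1, d@B1}
  B2:   IN={a@B2, b@B1, c@B1, d@B1}   OUT={a@B2, b@B2, c@B1, d@B1}
  B3:   IN={a@B2, b@B2, c@B1, d@B1}   OUT={a@B2, b@B3, c@B1, d@B1, f@B3}
  B4:   IN={a@B2, b@B3, c@B1, d@B1, f@B3}   OUT={a@B2, b@B3, c@B1, d@B1, e@B4, f@B3}

Merge at B3: IN[B3] = OUT[B2] = {a@B2, b@B2, c@B1, d@B1}
Applying B3's transfer function to that IN value gives OUT[B3] (row B3 above).

Answer: {a@B2, b@B3, c@B1, d@B1, f@B3}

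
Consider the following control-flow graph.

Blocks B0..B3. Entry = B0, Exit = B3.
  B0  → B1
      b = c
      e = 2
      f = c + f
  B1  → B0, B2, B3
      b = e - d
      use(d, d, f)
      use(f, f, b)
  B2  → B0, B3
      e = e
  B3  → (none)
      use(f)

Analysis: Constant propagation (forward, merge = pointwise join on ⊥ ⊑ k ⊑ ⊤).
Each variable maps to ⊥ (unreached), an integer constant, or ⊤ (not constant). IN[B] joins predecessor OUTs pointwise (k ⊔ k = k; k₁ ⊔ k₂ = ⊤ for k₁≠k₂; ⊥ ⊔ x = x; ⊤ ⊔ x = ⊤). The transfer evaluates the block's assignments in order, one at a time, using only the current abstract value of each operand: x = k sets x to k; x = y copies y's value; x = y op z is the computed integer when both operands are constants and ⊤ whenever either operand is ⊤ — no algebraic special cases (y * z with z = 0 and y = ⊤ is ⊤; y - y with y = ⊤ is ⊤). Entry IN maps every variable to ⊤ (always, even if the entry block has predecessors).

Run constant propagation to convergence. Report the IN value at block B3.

Fixpoint table:
  B0: | IN=(all ⊤) | OUT={e:2; rest ⊤}
  B1: | IN={e:2; rest ⊤} | OUT={e:2; rest ⊤}
  B2: | IN={e:2; rest ⊤} | OUT={e:2; rest ⊤}
  B3: | IN={e:2; rest ⊤} | OUT={e:2; rest ⊤}

Merge at B3: IN[B3] = OUT[B1] ⊔ OUT[B2] = {a: ⊤, b: ⊤, c: ⊤, d: ⊤, e: 2, f: ⊤}

Answer: {a: ⊤, b: ⊤, c: ⊤, d: ⊤, e: 2, f: ⊤}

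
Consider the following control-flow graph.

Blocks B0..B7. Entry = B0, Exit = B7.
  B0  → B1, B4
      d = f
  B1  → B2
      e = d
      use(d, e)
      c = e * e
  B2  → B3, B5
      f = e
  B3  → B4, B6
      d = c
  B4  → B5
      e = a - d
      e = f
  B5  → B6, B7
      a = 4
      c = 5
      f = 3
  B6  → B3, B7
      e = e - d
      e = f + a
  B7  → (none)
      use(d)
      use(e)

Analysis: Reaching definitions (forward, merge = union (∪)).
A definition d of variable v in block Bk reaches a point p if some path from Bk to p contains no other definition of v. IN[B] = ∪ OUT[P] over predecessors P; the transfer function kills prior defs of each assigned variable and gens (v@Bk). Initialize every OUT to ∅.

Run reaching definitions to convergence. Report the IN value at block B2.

Fixpoint table:
  B0:  IN={}  OUT={d@B0}
  B1:  IN={d@B0}  OUT={c@B1, d@B0, e@B1}
  B2:  IN={c@B1, d@B0, e@B1}  OUT={c@B1, d@B0, e@B1, f@B2}
  B3:  IN={a@B5, c@B1, c@B5, d@B0, d@B3, e@B1, e@B6, f@B2, f@B5}  OUT={a@B5, c@B1, c@B5, d@B3, e@B1, e@B6, f@B2, f@B5}
  B4:  IN={a@B5, c@B1, c@B5, d@B0, d@B3, e@B1, e@B6, f@B2, f@B5}  OUT={a@B5, c@B1, c@B5, d@B0, d@B3, e@B4, f@B2, f@B5}
  B5:  IN={a@B5, c@B1, c@B5, d@B0, d@B3, e@B1, e@B4, f@B2, f@B5}  OUT={a@B5, c@B5, d@B0, d@B3, e@B1, e@B4, f@B5}
  B6:  IN={a@B5, c@B1, c@B5, d@B0, d@B3, e@B1, e@B4, e@B6, f@B2, f@B5}  OUT={a@B5, c@B1, c@B5, d@B0, d@B3, e@B6, f@B2, f@B5}
  B7:  IN={a@B5, c@B1, c@B5, d@B0, d@B3, e@B1, e@B4, e@B6, f@B2, f@B5}  OUT={a@B5, c@B1, c@B5, d@B0, d@B3, e@B1, e@B4, e@B6, f@B2, f@B5}

Merge at B2: IN[B2] = OUT[B1] = {c@B1, d@B0, e@B1}

Answer: {c@B1, d@B0, e@B1}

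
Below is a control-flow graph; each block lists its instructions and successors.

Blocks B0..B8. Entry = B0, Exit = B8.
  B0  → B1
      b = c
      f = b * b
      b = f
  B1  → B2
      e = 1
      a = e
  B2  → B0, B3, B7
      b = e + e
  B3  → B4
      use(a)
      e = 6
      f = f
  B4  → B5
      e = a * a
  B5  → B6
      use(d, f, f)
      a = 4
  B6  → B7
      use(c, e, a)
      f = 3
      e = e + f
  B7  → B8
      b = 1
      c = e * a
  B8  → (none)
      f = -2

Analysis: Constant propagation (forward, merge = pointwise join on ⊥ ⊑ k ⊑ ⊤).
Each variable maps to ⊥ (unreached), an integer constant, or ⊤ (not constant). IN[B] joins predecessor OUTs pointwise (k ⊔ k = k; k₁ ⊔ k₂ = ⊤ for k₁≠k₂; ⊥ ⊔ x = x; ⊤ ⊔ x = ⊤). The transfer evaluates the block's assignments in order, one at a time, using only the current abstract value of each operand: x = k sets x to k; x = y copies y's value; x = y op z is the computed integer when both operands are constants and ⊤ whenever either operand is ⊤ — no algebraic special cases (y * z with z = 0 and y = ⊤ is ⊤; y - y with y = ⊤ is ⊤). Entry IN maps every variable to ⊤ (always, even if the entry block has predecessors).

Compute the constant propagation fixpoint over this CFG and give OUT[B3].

Answer: {a: 1, b: 2, c: ⊤, d: ⊤, e: 6, f: ⊤}

Trace:
Converged values:
  B0:  IN=(all ⊤)  OUT=(all ⊤)
  B1:  IN=(all ⊤)  OUT={a:1, e:1; rest ⊤}
  B2:  IN={a:1, e:1; rest ⊤}  OUT={a:1, b:2, e:1; rest ⊤}
  B3:  IN={a:1, b:2, e:1; rest ⊤}  OUT={a:1, b:2, e:6; rest ⊤}
  B4:  IN={a:1, b:2, e:6; rest ⊤}  OUT={a:1, b:2, e:1; rest ⊤}
  B5:  IN={a:1, b:2, e:1; rest ⊤}  OUT={a:4, b:2, e:1; rest ⊤}
  B6:  IN={a:4, b:2, e:1; rest ⊤}  OUT={a:4, b:2, e:4, f:3; rest ⊤}
  B7:  IN={b:2; rest ⊤}  OUT={b:1; rest ⊤}
  B8:  IN={b:1; rest ⊤}  OUT={b:1, f:-2; rest ⊤}

Merge at B3: IN[B3] = OUT[B2] = {a: 1, b: 2, c: ⊤, d: ⊤, e: 1, f: ⊤}
Applying B3's transfer function to that IN value gives OUT[B3] (row B3 above).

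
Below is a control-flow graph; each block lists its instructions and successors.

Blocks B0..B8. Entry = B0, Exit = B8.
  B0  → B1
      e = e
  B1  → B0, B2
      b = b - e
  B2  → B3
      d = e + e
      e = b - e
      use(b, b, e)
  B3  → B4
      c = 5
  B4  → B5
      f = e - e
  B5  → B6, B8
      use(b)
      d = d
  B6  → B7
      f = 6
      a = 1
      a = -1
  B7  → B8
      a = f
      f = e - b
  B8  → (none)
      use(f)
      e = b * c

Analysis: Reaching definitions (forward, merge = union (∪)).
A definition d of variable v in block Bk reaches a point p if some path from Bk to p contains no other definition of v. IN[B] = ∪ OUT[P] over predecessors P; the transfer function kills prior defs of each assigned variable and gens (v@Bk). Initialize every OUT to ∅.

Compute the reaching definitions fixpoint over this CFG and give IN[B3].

Answer: {b@B1, d@B2, e@B2}

Trace:
Per-block solution:
  B0: | IN={b@B1, e@B0} | OUT={b@B1, e@B0}
  B1: | IN={b@B1, e@B0} | OUT={b@B1, e@B0}
  B2: | IN={b@B1, e@B0} | OUT={b@B1, d@B2, e@B2}
  B3: | IN={b@B1, d@B2, e@B2} | OUT={b@B1, c@B3, d@B2, e@B2}
  B4: | IN={b@B1, c@B3, d@B2, e@B2} | OUT={b@B1, c@B3, d@B2, e@B2, f@B4}
  B5: | IN={b@B1, c@B3, d@B2, e@B2, f@B4} | OUT={b@B1, c@B3, d@B5, e@B2, f@B4}
  B6: | IN={b@B1, c@B3, d@B5, e@B2, f@B4} | OUT={a@B6, b@B1, c@B3, d@B5, e@B2, f@B6}
  B7: | IN={a@B6, b@B1, c@B3, d@B5, e@B2, f@B6} | OUT={a@B7, b@B1, c@B3, d@B5, e@B2, f@B7}
  B8: | IN={a@B7, b@B1, c@B3, d@B5, e@B2, f@B4, f@B7} | OUT={a@B7, b@B1, c@B3, d@B5, e@B8, f@B4, f@B7}

Merge at B3: IN[B3] = OUT[B2] = {b@B1, d@B2, e@B2}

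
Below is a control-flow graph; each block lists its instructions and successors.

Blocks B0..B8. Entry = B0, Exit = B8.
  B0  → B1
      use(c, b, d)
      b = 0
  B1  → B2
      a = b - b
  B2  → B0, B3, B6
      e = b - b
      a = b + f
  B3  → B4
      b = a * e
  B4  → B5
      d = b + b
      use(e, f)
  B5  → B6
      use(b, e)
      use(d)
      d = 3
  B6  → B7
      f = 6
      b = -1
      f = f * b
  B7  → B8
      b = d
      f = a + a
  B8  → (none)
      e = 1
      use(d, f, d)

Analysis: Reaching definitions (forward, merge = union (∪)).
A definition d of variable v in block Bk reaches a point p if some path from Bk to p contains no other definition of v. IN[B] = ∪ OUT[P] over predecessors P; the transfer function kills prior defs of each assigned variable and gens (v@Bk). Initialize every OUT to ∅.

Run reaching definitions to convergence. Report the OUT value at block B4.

Answer: {a@B2, b@B3, d@B4, e@B2}

Derivation:
Per-block solution:
  B0:   IN={a@B2, b@B0, e@B2}   OUT={a@B2, b@B0, e@B2}
  B1:   IN={a@B2, b@B0, e@B2}   OUT={a@B1, b@B0, e@B2}
  B2:   IN={a@B1, b@B0, e@B2}   OUT={a@B2, b@B0, e@B2}
  B3:   IN={a@B2, b@B0, e@B2}   OUT={a@B2, b@B3, e@B2}
  B4:   IN={a@B2, b@B3, e@B2}   OUT={a@B2, b@B3, d@B4, e@B2}
  B5:   IN={a@B2, b@B3, d@B4, e@B2}   OUT={a@B2, b@B3, d@B5, e@B2}
  B6:   IN={a@B2, b@B0, b@B3, d@B5, e@B2}   OUT={a@B2, b@B6, d@B5, e@B2, f@B6}
  B7:   IN={a@B2, b@B6, d@B5, e@B2, f@B6}   OUT={a@B2, b@B7, d@B5, e@B2, f@B7}
  B8:   IN={a@B2, b@B7, d@B5, e@B2, f@B7}   OUT={a@B2, b@B7, d@B5, e@B8, f@B7}

Merge at B4: IN[B4] = OUT[B3] = {a@B2, b@B3, e@B2}
Applying B4's transfer function to that IN value gives OUT[B4] (row B4 above).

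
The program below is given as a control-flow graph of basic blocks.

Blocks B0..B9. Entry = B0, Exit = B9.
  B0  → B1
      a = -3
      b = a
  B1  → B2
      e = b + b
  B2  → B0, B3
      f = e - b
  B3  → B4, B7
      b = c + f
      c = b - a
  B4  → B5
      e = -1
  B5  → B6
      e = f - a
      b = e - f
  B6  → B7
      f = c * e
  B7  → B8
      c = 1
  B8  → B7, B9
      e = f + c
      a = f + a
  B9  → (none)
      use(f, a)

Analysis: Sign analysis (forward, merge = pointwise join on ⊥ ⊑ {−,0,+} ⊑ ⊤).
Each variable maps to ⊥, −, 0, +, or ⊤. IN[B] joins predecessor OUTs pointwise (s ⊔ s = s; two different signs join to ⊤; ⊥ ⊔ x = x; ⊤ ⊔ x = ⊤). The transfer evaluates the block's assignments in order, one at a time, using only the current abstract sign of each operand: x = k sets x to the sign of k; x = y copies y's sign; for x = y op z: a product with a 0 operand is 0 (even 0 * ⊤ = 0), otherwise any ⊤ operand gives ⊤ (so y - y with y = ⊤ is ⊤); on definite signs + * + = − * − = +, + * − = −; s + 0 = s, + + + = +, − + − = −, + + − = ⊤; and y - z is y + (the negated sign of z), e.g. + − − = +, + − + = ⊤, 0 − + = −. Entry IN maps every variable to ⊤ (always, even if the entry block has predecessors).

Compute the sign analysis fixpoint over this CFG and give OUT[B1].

Fixpoint table:
  B0:  IN=(all ⊤)  OUT={a:-, b:-; rest ⊤}
  B1:  IN={a:-, b:-; rest ⊤}  OUT={a:-, b:-, e:-; rest ⊤}
  B2:  IN={a:-, b:-, e:-; rest ⊤}  OUT={a:-, b:-, e:-; rest ⊤}
  B3:  IN={a:-, b:-, e:-; rest ⊤}  OUT={a:-, e:-; rest ⊤}
  B4:  IN={a:-, e:-; rest ⊤}  OUT={a:-, e:-; rest ⊤}
  B5:  IN={a:-, e:-; rest ⊤}  OUT={a:-; rest ⊤}
  B6:  IN={a:-; rest ⊤}  OUT={a:-; rest ⊤}
  B7:  IN=(all ⊤)  OUT={c:+; rest ⊤}
  B8:  IN={c:+; rest ⊤}  OUT={c:+; rest ⊤}
  B9:  IN={c:+; rest ⊤}  OUT={c:+; rest ⊤}

Merge at B1: IN[B1] = OUT[B0] = {a: -, b: -, c: ⊤, d: ⊤, e: ⊤, f: ⊤}
Applying B1's transfer function to that IN value gives OUT[B1] (row B1 above).

Answer: {a: -, b: -, c: ⊤, d: ⊤, e: -, f: ⊤}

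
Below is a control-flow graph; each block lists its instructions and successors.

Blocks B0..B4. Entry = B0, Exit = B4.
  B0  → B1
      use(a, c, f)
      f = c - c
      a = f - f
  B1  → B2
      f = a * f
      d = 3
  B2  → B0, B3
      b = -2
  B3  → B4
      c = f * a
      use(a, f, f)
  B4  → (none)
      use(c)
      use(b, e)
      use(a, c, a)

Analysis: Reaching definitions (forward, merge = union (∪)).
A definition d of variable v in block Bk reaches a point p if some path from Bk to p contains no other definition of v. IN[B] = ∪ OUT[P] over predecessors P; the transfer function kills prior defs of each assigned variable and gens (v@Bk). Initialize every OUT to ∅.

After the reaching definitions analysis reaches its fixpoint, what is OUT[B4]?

Answer: {a@B0, b@B2, c@B3, d@B1, f@B1}

Working:
Converged values:
  B0:  IN={a@B0, b@B2, d@B1, f@B1}  OUT={a@B0, b@B2, d@B1, f@B0}
  B1:  IN={a@B0, b@B2, d@B1, f@B0}  OUT={a@B0, b@B2, d@B1, f@B1}
  B2:  IN={a@B0, b@B2, d@B1, f@B1}  OUT={a@B0, b@B2, d@B1, f@B1}
  B3:  IN={a@B0, b@B2, d@B1, f@B1}  OUT={a@B0, b@B2, c@B3, d@B1, f@B1}
  B4:  IN={a@B0, b@B2, c@B3, d@B1, f@B1}  OUT={a@B0, b@B2, c@B3, d@B1, f@B1}

Merge at B4: IN[B4] = OUT[B3] = {a@B0, b@B2, c@B3, d@B1, f@B1}
Applying B4's transfer function to that IN value gives OUT[B4] (row B4 above).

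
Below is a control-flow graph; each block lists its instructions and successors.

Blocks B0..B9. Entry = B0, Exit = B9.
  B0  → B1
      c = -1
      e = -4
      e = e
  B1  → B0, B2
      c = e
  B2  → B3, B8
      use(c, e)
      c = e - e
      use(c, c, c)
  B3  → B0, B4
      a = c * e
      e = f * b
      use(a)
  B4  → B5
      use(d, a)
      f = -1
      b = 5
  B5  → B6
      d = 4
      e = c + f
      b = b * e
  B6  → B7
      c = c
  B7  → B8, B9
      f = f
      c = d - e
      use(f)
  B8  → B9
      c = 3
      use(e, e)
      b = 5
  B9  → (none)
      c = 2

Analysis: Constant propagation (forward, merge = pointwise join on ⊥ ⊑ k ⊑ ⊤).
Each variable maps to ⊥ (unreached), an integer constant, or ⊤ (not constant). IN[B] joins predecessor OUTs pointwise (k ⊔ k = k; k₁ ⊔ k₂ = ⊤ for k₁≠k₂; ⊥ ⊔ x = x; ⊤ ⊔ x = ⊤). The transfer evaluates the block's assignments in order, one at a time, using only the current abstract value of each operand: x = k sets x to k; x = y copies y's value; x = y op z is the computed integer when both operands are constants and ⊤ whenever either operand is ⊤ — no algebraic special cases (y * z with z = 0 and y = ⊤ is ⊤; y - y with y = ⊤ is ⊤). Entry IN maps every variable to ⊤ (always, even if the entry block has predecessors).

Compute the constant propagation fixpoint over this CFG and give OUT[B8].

Answer: {a: ⊤, b: 5, c: 3, d: ⊤, e: ⊤, f: ⊤}

Working:
Per-block solution:
  B0:   IN=(all ⊤)   OUT={c:-1, e:-4; rest ⊤}
  B1:   IN={c:-1, e:-4; rest ⊤}   OUT={c:-4, e:-4; rest ⊤}
  B2:   IN={c:-4, e:-4; rest ⊤}   OUT={c:0, e:-4; rest ⊤}
  B3:   IN={c:0, e:-4; rest ⊤}   OUT={a:0, c:0; rest ⊤}
  B4:   IN={a:0, c:0; rest ⊤}   OUT={a:0, b:5, c:0, f:-1; rest ⊤}
  B5:   IN={a:0, b:5, c:0, f:-1; rest ⊤}   OUT={a:0, b:-5, c:0, d:4, e:-1, f:-1; rest ⊤}
  B6:   IN={a:0, b:-5, c:0, d:4, e:-1, f:-1; rest ⊤}   OUT={a:0, b:-5, c:0, d:4, e:-1, f:-1; rest ⊤}
  B7:   IN={a:0, b:-5, c:0, d:4, e:-1, f:-1; rest ⊤}   OUT={a:0, b:-5, c:5, d:4, e:-1, f:-1; rest ⊤}
  B8:   IN=(all ⊤)   OUT={b:5, c:3; rest ⊤}
  B9:   IN=(all ⊤)   OUT={c:2; rest ⊤}

Merge at B8: IN[B8] = OUT[B2] ⊔ OUT[B7] = {a: ⊤, b: ⊤, c: ⊤, d: ⊤, e: ⊤, f: ⊤}
Applying B8's transfer function to that IN value gives OUT[B8] (row B8 above).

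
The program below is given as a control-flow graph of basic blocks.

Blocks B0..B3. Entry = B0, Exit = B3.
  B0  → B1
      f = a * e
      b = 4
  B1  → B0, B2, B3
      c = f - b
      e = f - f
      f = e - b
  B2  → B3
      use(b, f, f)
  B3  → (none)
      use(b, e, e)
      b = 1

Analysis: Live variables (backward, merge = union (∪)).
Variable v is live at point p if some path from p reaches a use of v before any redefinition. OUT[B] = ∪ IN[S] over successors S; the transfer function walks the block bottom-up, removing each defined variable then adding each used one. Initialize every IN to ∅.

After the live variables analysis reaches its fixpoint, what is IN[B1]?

Answer: {a, b, f}

Working:
Per-block solution:
  B0: | IN={a, e} | OUT={a, b, f}
  B1: | IN={a, b, f} | OUT={a, b, e, f}
  B2: | IN={b, e, f} | OUT={b, e}
  B3: | IN={b, e} | OUT={}

Merge at B1: OUT[B1] = IN[B0] ⊔ IN[B2] ⊔ IN[B3] = {a, b, e, f}
Applying B1's transfer function to that OUT value gives IN[B1] (row B1 above).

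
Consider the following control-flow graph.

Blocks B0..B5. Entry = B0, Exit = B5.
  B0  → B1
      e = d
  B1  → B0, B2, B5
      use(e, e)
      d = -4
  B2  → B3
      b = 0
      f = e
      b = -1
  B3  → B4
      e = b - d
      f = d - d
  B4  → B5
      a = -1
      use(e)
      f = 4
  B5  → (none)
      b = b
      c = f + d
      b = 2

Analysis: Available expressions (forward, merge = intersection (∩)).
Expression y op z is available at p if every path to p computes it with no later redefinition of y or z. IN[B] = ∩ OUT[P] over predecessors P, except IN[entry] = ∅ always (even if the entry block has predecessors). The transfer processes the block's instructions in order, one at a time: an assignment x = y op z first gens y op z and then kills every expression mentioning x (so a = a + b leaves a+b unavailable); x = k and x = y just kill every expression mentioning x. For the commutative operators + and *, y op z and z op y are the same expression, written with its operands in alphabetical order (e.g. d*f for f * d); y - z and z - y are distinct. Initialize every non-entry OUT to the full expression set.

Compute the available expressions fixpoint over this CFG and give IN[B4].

Answer: {b-d, d-d}

Trace:
Per-block solution:
  B0:   IN={}   OUT={}
  B1:   IN={}   OUT={}
  B2:   IN={}   OUT={}
  B3:   IN={}   OUT={b-d, d-d}
  B4:   IN={b-d, d-d}   OUT={b-d, d-d}
  B5:   IN={}   OUT={d+f}

Merge at B4: IN[B4] = OUT[B3] = {b-d, d-d}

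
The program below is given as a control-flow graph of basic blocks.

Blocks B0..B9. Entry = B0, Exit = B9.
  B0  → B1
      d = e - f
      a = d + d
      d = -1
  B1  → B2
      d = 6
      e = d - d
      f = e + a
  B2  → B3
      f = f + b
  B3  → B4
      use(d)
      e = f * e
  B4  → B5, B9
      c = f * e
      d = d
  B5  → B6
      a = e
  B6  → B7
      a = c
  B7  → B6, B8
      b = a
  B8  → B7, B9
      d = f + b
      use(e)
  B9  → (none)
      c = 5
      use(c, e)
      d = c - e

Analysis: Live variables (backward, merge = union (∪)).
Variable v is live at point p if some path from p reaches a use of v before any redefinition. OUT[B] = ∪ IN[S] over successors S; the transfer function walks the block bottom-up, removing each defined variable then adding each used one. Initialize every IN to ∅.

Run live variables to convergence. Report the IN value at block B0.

Fixpoint table:
  B0: | IN={b, e, f} | OUT={a, b}
  B1: | IN={a, b} | OUT={b, d, e, f}
  B2: | IN={b, d, e, f} | OUT={d, e, f}
  B3: | IN={d, e, f} | OUT={d, e, f}
  B4: | IN={d, e, f} | OUT={c, e, f}
  B5: | IN={c, e, f} | OUT={c, e, f}
  B6: | IN={c, e, f} | OUT={a, c, e, f}
  B7: | IN={a, c, e, f} | OUT={a, b, c, e, f}
  B8: | IN={a, b, c, e, f} | OUT={a, c, e, f}
  B9: | IN={e} | OUT={}

Merge at B0: OUT[B0] = IN[B1] = {a, b}
Applying B0's transfer function to that OUT value gives IN[B0] (row B0 above).

Answer: {b, e, f}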